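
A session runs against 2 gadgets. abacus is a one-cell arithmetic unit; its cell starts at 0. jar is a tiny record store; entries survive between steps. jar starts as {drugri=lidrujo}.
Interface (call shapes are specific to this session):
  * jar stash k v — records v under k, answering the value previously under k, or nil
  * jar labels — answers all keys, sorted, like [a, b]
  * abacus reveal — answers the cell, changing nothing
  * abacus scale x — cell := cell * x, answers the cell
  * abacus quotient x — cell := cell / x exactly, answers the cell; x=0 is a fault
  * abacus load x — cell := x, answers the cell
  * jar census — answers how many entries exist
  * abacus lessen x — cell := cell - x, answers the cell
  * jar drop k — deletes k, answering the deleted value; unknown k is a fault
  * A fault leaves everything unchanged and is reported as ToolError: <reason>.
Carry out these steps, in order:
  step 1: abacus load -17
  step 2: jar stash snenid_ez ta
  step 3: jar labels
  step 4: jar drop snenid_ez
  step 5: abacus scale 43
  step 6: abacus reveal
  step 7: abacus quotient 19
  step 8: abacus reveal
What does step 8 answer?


Answer: -731/19

Derivation:
Step: abacus load[x: -17]
Result: -17
Step: jar stash[k: snenid_ez; v: ta]
Result: nil
Step: jar labels[]
Result: [drugri, snenid_ez]
Step: jar drop[k: snenid_ez]
Result: ta
Step: abacus scale[x: 43]
Result: -731
Step: abacus reveal[]
Result: -731
Step: abacus quotient[x: 19]
Result: -731/19
Step: abacus reveal[]
Result: -731/19


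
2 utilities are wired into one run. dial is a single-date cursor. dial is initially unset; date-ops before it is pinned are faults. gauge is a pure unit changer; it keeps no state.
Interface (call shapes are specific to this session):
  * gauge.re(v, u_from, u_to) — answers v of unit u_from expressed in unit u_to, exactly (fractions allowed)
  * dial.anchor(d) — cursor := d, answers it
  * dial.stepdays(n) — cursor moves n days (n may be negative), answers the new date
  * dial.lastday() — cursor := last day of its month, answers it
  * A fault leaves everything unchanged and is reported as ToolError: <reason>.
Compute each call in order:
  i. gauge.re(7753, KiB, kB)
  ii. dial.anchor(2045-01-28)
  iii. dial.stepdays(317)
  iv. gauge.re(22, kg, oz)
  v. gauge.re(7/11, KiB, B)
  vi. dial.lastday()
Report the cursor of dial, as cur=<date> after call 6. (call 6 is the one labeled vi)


Answer: cur=2045-12-31

Derivation:
Then gauge.re on v=7753, u_from=KiB, u_to=kB, and observe 992384/125.
I run dial.anchor on d=2045-01-28, — result: 2045-01-28.
Then dial.stepdays on n=317, and get 2045-12-11.
Then gauge.re on v=22, u_from=kg, u_to=oz, and observe 3200000000/4123567.
Then gauge.re on v=7/11, u_from=KiB, u_to=B, yielding 7168/11.
I call dial.lastday, and observe 2045-12-31.


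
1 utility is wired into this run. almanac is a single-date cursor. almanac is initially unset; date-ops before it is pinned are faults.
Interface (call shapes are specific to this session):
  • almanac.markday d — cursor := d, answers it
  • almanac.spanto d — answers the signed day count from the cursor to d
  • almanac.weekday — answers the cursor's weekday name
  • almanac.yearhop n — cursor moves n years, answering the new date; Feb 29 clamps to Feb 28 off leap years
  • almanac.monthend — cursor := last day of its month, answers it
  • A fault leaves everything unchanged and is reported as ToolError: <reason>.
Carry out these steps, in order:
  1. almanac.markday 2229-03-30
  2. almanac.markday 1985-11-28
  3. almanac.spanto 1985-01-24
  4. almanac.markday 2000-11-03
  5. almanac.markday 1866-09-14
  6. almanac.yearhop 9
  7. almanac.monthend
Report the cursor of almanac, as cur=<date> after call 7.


>> almanac.markday(d→2229-03-30)
<< 2229-03-30
>> almanac.markday(d→1985-11-28)
<< 1985-11-28
>> almanac.spanto(d→1985-01-24)
<< -308
>> almanac.markday(d→2000-11-03)
<< 2000-11-03
>> almanac.markday(d→1866-09-14)
<< 1866-09-14
>> almanac.yearhop(n→9)
<< 1875-09-14
>> almanac.monthend()
<< 1875-09-30

Answer: cur=1875-09-30


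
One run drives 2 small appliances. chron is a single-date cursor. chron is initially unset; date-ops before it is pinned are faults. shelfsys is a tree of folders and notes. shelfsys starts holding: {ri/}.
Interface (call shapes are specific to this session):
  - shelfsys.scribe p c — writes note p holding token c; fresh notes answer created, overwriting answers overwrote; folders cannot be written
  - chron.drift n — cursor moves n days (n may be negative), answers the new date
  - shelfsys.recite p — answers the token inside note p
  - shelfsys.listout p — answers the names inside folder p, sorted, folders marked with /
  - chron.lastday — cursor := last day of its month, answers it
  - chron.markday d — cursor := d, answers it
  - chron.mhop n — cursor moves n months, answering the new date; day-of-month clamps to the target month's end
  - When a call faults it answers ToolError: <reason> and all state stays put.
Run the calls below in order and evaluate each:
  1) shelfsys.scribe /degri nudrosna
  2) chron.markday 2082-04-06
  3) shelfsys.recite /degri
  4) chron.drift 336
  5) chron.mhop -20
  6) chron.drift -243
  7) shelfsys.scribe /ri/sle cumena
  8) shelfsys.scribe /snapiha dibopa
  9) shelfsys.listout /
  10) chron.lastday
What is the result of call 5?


Then shelfsys.scribe on p='/degri', c='nudrosna', and see created.
I use chron.markday on d='2082-04-06', — result: 2082-04-06.
Now I run shelfsys.recite on p='/degri', and get nudrosna.
Using chron.drift on n='336', → 2083-03-08.
Using chron.mhop on n='-20': 2081-07-08.
I try chron.drift on n='-243', yielding 2080-11-07.
Calling shelfsys.scribe on p='/ri/sle', c='cumena', and see created.
Next I call shelfsys.scribe on p='/snapiha', c='dibopa', and observe created.
Now I run shelfsys.listout on p='/', — result: [degri, ri/, snapiha].
Now I run chron.lastday, and get 2080-11-30.

Answer: 2081-07-08


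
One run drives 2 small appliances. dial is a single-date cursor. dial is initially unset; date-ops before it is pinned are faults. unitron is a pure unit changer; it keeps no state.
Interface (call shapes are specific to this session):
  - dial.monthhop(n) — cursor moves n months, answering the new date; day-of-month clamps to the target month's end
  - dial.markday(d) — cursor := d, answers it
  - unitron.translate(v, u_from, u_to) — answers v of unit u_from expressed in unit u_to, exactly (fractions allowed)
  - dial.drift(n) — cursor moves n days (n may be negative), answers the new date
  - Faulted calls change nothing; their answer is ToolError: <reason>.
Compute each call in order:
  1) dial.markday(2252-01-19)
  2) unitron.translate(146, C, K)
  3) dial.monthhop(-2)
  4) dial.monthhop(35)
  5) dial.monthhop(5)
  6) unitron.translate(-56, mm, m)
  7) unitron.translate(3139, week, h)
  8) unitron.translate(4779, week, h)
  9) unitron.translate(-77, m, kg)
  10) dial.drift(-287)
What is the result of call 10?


Answer: 2254-06-05

Derivation:
Then dial.markday with 2252-01-19, → 2252-01-19.
Now I run unitron.translate with 146, C, K: 8383/20.
I use dial.monthhop with -2, — result: 2251-11-19.
Using dial.monthhop with 35, → 2254-10-19.
Now I run dial.monthhop with 5, which returns 2255-03-19.
Invoking unitron.translate with -56, mm, m, which returns -7/125.
Invoking unitron.translate with 3139, week, h, which returns 527352.
I try unitron.translate with 4779, week, h, → 802872.
Then unitron.translate with -77, m, kg, which returns ToolError: incompatible units.
I invoke dial.drift with -287, giving 2254-06-05.


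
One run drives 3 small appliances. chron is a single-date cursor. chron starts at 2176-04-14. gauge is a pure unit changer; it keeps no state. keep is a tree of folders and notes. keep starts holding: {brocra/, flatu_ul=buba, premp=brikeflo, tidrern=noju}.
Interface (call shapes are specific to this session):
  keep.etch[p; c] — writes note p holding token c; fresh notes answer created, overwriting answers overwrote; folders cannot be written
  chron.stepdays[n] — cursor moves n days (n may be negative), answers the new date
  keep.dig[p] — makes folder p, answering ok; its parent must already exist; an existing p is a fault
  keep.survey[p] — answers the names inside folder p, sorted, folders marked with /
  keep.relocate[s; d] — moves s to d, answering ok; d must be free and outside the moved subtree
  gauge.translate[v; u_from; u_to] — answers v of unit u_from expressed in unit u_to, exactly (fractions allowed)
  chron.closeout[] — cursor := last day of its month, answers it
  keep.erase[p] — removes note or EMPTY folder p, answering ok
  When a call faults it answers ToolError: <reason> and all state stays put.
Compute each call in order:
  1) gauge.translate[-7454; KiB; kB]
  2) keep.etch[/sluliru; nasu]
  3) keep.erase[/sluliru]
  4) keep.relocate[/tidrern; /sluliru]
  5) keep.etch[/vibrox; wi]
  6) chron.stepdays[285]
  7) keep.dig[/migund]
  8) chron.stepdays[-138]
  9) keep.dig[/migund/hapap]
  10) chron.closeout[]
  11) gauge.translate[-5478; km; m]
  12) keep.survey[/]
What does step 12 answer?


Answer: [brocra/, flatu_ul, migund/, premp, sluliru, vibrox]

Derivation:
# 1. translate(v=-7454, u_from=KiB, u_to=kB) ~> -954112/125
# 2. etch(p=/sluliru, c=nasu) ~> created
# 3. erase(p=/sluliru) ~> ok
# 4. relocate(s=/tidrern, d=/sluliru) ~> ok
# 5. etch(p=/vibrox, c=wi) ~> created
# 6. stepdays(n=285) ~> 2177-01-24
# 7. dig(p=/migund) ~> ok
# 8. stepdays(n=-138) ~> 2176-09-08
# 9. dig(p=/migund/hapap) ~> ok
# 10. closeout() ~> 2176-09-30
# 11. translate(v=-5478, u_from=km, u_to=m) ~> -5478000
# 12. survey(p=/) ~> [brocra/, flatu_ul, migund/, premp, sluliru, vibrox]


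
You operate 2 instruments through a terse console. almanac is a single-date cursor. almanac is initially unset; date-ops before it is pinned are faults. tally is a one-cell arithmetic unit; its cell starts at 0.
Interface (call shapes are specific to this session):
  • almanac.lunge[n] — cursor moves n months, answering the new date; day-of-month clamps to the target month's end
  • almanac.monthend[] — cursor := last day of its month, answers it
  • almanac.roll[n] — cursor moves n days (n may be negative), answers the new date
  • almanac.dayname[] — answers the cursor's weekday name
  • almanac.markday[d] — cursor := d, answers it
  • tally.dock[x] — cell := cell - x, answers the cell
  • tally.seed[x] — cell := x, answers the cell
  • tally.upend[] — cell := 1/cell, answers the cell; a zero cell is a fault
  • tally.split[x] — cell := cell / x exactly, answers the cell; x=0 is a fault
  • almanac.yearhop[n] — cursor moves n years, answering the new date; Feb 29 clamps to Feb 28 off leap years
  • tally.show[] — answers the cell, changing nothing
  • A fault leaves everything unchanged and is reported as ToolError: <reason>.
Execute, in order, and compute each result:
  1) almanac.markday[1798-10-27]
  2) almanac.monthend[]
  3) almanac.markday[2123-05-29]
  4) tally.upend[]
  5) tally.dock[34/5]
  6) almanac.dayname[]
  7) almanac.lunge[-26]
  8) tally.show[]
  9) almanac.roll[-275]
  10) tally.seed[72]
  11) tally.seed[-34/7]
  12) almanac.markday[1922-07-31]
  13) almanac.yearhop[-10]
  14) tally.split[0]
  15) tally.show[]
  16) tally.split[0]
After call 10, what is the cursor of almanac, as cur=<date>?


Answer: cur=2120-06-27

Derivation:
;; 1. markday(d→1798-10-27) ~> 1798-10-27
;; 2. monthend() ~> 1798-10-31
;; 3. markday(d→2123-05-29) ~> 2123-05-29
;; 4. upend() ~> ToolError: reciprocal of zero
;; 5. dock(x→34/5) ~> -34/5
;; 6. dayname() ~> Saturday
;; 7. lunge(n→-26) ~> 2121-03-29
;; 8. show() ~> -34/5
;; 9. roll(n→-275) ~> 2120-06-27
;; 10. seed(x→72) ~> 72
;; 11. seed(x→-34/7) ~> -34/7
;; 12. markday(d→1922-07-31) ~> 1922-07-31
;; 13. yearhop(n→-10) ~> 1912-07-31
;; 14. split(x→0) ~> ToolError: division by zero
;; 15. show() ~> -34/7
;; 16. split(x→0) ~> ToolError: division by zero


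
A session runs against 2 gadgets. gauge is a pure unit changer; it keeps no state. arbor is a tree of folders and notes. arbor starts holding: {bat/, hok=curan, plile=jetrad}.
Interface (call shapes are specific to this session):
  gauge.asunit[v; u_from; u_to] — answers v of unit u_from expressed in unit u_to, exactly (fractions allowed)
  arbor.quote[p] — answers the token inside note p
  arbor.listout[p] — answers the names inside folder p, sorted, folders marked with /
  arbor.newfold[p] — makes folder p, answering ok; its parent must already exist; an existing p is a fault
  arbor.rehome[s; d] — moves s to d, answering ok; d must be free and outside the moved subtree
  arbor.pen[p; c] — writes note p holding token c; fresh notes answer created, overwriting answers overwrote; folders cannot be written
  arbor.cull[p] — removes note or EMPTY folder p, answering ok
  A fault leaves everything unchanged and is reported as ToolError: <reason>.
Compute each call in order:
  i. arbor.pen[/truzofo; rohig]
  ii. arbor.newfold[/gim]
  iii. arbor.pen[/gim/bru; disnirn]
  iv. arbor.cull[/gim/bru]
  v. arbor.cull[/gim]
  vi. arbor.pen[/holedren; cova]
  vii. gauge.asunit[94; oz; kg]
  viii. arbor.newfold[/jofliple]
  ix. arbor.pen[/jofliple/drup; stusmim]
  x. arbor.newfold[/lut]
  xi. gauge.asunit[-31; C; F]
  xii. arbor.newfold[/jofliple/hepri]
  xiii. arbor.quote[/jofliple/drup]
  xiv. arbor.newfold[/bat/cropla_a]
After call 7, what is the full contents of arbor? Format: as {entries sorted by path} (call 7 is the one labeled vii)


Answer: {bat/, hok=curan, holedren=cova, plile=jetrad, truzofo=rohig}

Derivation:
Do: arbor.pen[p→/truzofo; c→rohig]
See: created
Do: arbor.newfold[p→/gim]
See: ok
Do: arbor.pen[p→/gim/bru; c→disnirn]
See: created
Do: arbor.cull[p→/gim/bru]
See: ok
Do: arbor.cull[p→/gim]
See: ok
Do: arbor.pen[p→/holedren; c→cova]
See: created
Do: gauge.asunit[v→94; u_from→oz; u_to→kg]
See: 2131884139/800000000
Do: arbor.newfold[p→/jofliple]
See: ok
Do: arbor.pen[p→/jofliple/drup; c→stusmim]
See: created
Do: arbor.newfold[p→/lut]
See: ok
Do: gauge.asunit[v→-31; u_from→C; u_to→F]
See: -119/5
Do: arbor.newfold[p→/jofliple/hepri]
See: ok
Do: arbor.quote[p→/jofliple/drup]
See: stusmim
Do: arbor.newfold[p→/bat/cropla_a]
See: ok


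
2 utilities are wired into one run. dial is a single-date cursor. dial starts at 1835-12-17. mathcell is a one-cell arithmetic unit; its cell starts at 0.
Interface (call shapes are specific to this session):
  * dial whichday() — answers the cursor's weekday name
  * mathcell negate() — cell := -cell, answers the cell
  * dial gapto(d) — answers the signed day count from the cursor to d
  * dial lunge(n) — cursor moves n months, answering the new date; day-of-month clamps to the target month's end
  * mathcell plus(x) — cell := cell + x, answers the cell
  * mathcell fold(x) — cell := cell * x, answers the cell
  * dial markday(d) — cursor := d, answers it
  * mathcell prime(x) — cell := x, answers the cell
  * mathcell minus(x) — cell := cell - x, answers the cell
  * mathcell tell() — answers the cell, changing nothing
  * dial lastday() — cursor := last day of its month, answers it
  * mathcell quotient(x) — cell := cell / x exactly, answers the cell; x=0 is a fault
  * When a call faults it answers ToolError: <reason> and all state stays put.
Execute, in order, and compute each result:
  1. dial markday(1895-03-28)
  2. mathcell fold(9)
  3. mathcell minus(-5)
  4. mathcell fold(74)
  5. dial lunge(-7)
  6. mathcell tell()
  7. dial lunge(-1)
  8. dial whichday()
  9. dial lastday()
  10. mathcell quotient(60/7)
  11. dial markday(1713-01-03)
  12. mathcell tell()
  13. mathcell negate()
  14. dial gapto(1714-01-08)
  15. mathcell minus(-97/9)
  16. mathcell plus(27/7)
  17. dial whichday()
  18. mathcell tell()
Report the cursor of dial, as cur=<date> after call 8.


Answer: cur=1894-07-28

Derivation:
% dial markday(d→1895-03-28) == 1895-03-28
% mathcell fold(x→9) == 0
% mathcell minus(x→-5) == 5
% mathcell fold(x→74) == 370
% dial lunge(n→-7) == 1894-08-28
% mathcell tell() == 370
% dial lunge(n→-1) == 1894-07-28
% dial whichday() == Saturday
% dial lastday() == 1894-07-31
% mathcell quotient(x→60/7) == 259/6
% dial markday(d→1713-01-03) == 1713-01-03
% mathcell tell() == 259/6
% mathcell negate() == -259/6
% dial gapto(d→1714-01-08) == 370
% mathcell minus(x→-97/9) == -583/18
% mathcell plus(x→27/7) == -3595/126
% dial whichday() == Tuesday
% mathcell tell() == -3595/126


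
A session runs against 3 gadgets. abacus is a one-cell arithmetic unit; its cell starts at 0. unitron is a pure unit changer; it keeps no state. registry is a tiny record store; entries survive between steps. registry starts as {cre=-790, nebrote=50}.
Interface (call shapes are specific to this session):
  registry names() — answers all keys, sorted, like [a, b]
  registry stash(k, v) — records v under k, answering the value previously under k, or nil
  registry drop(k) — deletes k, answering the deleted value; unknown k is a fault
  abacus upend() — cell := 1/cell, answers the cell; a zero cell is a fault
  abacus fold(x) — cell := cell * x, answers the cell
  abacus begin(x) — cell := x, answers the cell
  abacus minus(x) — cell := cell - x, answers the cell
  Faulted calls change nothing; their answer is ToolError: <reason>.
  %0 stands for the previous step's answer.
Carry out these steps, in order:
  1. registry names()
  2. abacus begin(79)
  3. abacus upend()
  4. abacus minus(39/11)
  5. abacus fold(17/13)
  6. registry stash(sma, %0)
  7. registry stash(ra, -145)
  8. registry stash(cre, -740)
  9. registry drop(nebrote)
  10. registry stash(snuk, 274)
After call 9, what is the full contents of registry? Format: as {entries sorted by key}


Step: registry names[]
Result: [cre, nebrote]
Step: abacus begin[x='79']
Result: 79
Step: abacus upend[]
Result: 1/79
Step: abacus minus[x='39/11']
Result: -3070/869
Step: abacus fold[x='17/13']
Result: -52190/11297
Step: registry stash[k='sma'; v='%0']
Result: nil
Step: registry stash[k='ra'; v='-145']
Result: nil
Step: registry stash[k='cre'; v='-740']
Result: -790
Step: registry drop[k='nebrote']
Result: 50
Step: registry stash[k='snuk'; v='274']
Result: nil

Answer: {cre=-740, ra=-145, sma=-52190/11297}


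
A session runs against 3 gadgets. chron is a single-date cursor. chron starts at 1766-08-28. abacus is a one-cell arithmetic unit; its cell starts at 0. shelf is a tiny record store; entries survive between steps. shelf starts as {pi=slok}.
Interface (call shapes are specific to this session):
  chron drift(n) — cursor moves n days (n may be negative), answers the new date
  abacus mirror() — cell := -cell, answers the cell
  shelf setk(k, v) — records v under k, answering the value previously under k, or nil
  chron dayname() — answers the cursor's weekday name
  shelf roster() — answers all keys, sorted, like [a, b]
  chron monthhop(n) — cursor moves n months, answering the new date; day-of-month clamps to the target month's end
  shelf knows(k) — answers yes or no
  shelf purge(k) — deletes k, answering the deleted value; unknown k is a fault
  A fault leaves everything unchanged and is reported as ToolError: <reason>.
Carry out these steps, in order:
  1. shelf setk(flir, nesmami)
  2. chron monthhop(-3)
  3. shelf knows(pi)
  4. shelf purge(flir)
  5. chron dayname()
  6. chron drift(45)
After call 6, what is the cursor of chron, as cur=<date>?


> shelf setk k→flir v→nesmami
  nil
> chron monthhop n→-3
  1766-05-28
> shelf knows k→pi
  yes
> shelf purge k→flir
  nesmami
> chron dayname
  Wednesday
> chron drift n→45
  1766-07-12

Answer: cur=1766-07-12


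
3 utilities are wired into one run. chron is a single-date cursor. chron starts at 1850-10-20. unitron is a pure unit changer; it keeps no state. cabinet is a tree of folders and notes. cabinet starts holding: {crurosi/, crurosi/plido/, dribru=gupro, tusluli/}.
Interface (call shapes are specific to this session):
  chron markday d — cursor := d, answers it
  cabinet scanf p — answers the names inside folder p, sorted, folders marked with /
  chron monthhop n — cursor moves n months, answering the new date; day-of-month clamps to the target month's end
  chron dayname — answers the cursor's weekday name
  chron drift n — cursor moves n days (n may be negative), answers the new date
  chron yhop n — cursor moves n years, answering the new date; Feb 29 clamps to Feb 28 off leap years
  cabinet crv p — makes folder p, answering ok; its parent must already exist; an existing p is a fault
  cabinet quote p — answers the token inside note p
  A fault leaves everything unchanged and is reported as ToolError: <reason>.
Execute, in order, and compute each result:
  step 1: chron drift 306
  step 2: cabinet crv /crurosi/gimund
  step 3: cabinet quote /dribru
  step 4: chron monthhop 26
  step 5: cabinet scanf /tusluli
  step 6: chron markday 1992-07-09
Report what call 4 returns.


>> chron drift(n: 306)
<< 1851-08-22
>> cabinet crv(p: /crurosi/gimund)
<< ok
>> cabinet quote(p: /dribru)
<< gupro
>> chron monthhop(n: 26)
<< 1853-10-22
>> cabinet scanf(p: /tusluli)
<< []
>> chron markday(d: 1992-07-09)
<< 1992-07-09

Answer: 1853-10-22


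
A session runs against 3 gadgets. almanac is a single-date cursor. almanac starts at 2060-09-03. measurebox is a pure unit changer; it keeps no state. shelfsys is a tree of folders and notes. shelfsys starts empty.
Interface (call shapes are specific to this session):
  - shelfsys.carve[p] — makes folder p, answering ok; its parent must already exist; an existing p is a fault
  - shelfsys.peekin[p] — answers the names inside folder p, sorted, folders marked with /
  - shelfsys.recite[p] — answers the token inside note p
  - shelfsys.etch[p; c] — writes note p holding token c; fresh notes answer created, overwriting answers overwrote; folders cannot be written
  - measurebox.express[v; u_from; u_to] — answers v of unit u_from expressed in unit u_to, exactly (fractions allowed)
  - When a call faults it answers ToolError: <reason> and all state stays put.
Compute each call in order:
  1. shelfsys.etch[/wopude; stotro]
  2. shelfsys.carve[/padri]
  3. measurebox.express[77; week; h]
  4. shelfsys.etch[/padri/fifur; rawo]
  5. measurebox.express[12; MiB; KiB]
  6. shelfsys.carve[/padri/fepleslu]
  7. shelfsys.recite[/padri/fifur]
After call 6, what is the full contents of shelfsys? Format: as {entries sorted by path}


$ etch p='/wopude' c='stotro'
  created
$ carve p='/padri'
  ok
$ express v='77' u_from='week' u_to='h'
  12936
$ etch p='/padri/fifur' c='rawo'
  created
$ express v='12' u_from='MiB' u_to='KiB'
  12288
$ carve p='/padri/fepleslu'
  ok
$ recite p='/padri/fifur'
  rawo

Answer: {padri/, padri/fepleslu/, padri/fifur=rawo, wopude=stotro}


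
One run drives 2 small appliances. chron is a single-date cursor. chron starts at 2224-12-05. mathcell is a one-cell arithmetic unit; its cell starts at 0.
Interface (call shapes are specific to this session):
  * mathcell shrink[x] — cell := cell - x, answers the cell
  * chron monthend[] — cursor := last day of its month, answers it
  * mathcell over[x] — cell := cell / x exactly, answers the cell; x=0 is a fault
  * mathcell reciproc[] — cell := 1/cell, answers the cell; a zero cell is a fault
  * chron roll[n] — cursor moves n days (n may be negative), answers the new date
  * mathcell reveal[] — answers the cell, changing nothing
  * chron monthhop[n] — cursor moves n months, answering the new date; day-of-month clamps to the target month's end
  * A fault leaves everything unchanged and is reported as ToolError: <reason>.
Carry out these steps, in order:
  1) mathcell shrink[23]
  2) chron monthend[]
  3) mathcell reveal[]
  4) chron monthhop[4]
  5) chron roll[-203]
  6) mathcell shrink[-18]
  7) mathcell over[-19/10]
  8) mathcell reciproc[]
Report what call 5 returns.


>>> mathcell shrink x: 23
:: -23
>>> chron monthend
:: 2224-12-31
>>> mathcell reveal
:: -23
>>> chron monthhop n: 4
:: 2225-04-30
>>> chron roll n: -203
:: 2224-10-09
>>> mathcell shrink x: -18
:: -5
>>> mathcell over x: -19/10
:: 50/19
>>> mathcell reciproc
:: 19/50

Answer: 2224-10-09


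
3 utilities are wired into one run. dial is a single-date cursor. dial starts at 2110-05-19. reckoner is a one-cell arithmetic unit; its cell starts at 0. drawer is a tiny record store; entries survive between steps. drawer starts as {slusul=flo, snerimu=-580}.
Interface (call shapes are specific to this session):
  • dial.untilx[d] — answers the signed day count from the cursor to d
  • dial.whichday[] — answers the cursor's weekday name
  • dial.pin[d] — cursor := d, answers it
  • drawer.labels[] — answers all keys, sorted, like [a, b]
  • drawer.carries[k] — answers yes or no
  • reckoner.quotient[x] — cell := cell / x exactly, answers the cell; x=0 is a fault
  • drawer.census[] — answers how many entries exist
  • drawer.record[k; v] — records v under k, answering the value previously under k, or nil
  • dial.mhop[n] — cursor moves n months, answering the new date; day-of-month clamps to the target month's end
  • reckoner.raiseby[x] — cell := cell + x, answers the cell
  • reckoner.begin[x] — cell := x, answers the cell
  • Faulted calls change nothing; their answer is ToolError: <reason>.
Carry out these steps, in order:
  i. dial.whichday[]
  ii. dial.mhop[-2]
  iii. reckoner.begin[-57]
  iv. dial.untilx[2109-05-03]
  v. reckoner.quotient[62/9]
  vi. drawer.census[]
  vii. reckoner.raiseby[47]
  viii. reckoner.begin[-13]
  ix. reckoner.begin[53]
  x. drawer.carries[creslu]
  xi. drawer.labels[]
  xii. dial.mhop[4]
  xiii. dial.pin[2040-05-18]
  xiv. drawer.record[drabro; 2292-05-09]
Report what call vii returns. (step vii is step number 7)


~$ whichday
  Monday
~$ mhop -2
  2110-03-19
~$ begin -57
  -57
~$ untilx 2109-05-03
  -320
~$ quotient 62/9
  -513/62
~$ census
  2
~$ raiseby 47
  2401/62
~$ begin -13
  -13
~$ begin 53
  53
~$ carries creslu
  no
~$ labels
  [slusul, snerimu]
~$ mhop 4
  2110-07-19
~$ pin 2040-05-18
  2040-05-18
~$ record drabro 2292-05-09
  nil

Answer: 2401/62


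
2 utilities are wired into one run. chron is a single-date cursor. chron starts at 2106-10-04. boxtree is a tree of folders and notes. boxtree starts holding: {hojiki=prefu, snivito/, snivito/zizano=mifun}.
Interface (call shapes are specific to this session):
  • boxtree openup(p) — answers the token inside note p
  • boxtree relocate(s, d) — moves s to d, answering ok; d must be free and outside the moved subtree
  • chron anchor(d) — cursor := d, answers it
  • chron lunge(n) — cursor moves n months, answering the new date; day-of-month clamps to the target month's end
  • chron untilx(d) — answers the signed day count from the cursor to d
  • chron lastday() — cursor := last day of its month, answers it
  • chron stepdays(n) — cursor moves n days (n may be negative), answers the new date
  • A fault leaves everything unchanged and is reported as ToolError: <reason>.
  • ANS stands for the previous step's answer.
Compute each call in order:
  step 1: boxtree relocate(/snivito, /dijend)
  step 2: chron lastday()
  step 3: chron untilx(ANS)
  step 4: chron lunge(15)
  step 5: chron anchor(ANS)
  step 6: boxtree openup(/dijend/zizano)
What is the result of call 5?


→ boxtree relocate(s='/snivito', d='/dijend')
← ok
→ chron lastday()
← 2106-10-31
→ chron untilx(d='ANS')
← 0
→ chron lunge(n='15')
← 2108-01-31
→ chron anchor(d='ANS')
← 2108-01-31
→ boxtree openup(p='/dijend/zizano')
← mifun

Answer: 2108-01-31


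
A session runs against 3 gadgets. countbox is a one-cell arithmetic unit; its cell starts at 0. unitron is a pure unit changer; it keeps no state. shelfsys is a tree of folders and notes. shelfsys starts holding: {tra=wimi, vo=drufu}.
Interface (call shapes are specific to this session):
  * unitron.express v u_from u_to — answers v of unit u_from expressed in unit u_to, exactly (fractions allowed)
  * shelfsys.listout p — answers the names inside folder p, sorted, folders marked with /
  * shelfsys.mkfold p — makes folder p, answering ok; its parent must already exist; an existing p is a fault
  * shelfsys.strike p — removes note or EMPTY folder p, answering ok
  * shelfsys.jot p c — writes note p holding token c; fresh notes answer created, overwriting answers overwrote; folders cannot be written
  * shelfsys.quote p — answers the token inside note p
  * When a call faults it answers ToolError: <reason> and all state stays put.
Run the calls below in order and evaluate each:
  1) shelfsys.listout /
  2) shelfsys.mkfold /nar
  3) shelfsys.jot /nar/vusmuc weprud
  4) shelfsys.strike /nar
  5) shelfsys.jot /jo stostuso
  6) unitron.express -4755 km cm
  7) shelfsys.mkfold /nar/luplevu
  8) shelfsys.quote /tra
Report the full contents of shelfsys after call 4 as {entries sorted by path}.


Do: shelfsys.listout[p: /]
See: [tra, vo]
Do: shelfsys.mkfold[p: /nar]
See: ok
Do: shelfsys.jot[p: /nar/vusmuc; c: weprud]
See: created
Do: shelfsys.strike[p: /nar]
See: ToolError: not empty
Do: shelfsys.jot[p: /jo; c: stostuso]
See: created
Do: unitron.express[v: -4755; u_from: km; u_to: cm]
See: -475500000
Do: shelfsys.mkfold[p: /nar/luplevu]
See: ok
Do: shelfsys.quote[p: /tra]
See: wimi

Answer: {nar/, nar/vusmuc=weprud, tra=wimi, vo=drufu}


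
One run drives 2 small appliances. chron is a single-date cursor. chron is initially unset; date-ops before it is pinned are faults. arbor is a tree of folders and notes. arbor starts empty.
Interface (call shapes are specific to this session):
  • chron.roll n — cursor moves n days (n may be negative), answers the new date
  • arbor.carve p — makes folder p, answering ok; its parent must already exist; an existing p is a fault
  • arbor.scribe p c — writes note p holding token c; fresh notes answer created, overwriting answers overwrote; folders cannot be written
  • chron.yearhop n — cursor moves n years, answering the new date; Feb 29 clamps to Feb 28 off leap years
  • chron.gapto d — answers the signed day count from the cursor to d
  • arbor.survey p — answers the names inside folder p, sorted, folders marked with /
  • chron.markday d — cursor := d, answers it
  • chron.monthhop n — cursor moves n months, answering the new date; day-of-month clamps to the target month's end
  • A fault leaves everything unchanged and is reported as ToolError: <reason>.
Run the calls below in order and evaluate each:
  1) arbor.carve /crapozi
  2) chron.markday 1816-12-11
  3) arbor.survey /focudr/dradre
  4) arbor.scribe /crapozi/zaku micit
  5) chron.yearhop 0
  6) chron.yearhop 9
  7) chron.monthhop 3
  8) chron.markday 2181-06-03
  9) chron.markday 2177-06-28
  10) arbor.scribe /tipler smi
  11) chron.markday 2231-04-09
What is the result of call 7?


Answer: 1826-03-11

Derivation:
Invoking arbor.carve using p: /crapozi, giving ok.
I try chron.markday using d: 1816-12-11, → 1816-12-11.
I call arbor.survey using p: /focudr/dradre, and see ToolError: not found.
Invoking arbor.scribe using p: /crapozi/zaku, c: micit: created.
I use chron.yearhop using n: 0, and observe 1816-12-11.
I invoke chron.yearhop using n: 9, and see 1825-12-11.
Invoking chron.monthhop using n: 3, yielding 1826-03-11.
I call chron.markday using d: 2181-06-03, and get 2181-06-03.
I invoke chron.markday using d: 2177-06-28, → 2177-06-28.
Calling arbor.scribe using p: /tipler, c: smi, and see created.
Invoking chron.markday using d: 2231-04-09, — result: 2231-04-09.


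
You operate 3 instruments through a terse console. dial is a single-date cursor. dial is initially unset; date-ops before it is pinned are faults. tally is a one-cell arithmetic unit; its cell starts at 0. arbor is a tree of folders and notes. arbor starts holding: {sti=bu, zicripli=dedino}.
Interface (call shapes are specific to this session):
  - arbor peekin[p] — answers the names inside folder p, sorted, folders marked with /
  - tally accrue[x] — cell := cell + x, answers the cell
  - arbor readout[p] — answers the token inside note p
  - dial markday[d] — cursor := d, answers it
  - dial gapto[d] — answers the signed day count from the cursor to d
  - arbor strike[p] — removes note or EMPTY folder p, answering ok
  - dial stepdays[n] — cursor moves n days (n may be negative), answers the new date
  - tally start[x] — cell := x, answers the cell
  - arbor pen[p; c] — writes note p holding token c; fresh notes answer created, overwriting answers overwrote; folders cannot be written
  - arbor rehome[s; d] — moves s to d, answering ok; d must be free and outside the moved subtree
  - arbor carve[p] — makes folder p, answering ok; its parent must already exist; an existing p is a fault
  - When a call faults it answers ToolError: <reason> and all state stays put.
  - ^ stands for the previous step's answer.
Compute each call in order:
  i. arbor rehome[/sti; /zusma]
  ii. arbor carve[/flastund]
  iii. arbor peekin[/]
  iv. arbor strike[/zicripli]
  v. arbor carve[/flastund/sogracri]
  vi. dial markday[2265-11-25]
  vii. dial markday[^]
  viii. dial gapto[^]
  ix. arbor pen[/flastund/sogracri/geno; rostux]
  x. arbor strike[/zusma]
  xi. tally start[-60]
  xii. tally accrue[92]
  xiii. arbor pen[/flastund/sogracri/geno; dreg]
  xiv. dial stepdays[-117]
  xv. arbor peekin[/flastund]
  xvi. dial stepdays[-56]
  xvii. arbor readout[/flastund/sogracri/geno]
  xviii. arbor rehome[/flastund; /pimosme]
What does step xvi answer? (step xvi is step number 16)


Answer: 2265-06-05

Derivation:
I run arbor rehome on s=/sti, d=/zusma, → ok.
Calling arbor carve on p=/flastund: ok.
Invoking arbor peekin on p=/, — result: [flastund/, zicripli, zusma].
I run arbor strike on p=/zicripli, giving ok.
I run arbor carve on p=/flastund/sogracri, and observe ok.
I try dial markday on d=2265-11-25, yielding 2265-11-25.
I call dial markday on d=^, and observe 2265-11-25.
Calling dial gapto on d=^, → 0.
Next I call arbor pen on p=/flastund/sogracri/geno, c=rostux, giving created.
Then arbor strike on p=/zusma, → ok.
I use tally start on x=-60, which returns -60.
I call tally accrue on x=92, and get 32.
I use arbor pen on p=/flastund/sogracri/geno, c=dreg, which returns overwrote.
I invoke dial stepdays on n=-117, and observe 2265-07-31.
Using arbor peekin on p=/flastund, and get [sogracri/].
Invoking dial stepdays on n=-56, and observe 2265-06-05.
Using arbor readout on p=/flastund/sogracri/geno, and see dreg.
I use arbor rehome on s=/flastund, d=/pimosme, giving ok.


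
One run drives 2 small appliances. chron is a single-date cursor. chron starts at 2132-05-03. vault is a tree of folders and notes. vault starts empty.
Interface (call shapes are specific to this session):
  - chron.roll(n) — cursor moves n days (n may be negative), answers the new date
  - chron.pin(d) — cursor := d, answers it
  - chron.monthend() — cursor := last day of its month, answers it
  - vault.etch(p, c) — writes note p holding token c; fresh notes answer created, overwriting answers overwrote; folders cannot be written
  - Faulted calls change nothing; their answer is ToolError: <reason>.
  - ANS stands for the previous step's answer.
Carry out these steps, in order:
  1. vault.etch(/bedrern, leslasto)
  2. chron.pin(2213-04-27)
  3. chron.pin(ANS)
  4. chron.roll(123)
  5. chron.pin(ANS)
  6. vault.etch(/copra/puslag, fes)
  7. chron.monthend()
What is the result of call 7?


# 1. vault.etch(/bedrern, leslasto) => created
# 2. chron.pin(2213-04-27) => 2213-04-27
# 3. chron.pin(ANS) => 2213-04-27
# 4. chron.roll(123) => 2213-08-28
# 5. chron.pin(ANS) => 2213-08-28
# 6. vault.etch(/copra/puslag, fes) => ToolError: no parent
# 7. chron.monthend() => 2213-08-31

Answer: 2213-08-31


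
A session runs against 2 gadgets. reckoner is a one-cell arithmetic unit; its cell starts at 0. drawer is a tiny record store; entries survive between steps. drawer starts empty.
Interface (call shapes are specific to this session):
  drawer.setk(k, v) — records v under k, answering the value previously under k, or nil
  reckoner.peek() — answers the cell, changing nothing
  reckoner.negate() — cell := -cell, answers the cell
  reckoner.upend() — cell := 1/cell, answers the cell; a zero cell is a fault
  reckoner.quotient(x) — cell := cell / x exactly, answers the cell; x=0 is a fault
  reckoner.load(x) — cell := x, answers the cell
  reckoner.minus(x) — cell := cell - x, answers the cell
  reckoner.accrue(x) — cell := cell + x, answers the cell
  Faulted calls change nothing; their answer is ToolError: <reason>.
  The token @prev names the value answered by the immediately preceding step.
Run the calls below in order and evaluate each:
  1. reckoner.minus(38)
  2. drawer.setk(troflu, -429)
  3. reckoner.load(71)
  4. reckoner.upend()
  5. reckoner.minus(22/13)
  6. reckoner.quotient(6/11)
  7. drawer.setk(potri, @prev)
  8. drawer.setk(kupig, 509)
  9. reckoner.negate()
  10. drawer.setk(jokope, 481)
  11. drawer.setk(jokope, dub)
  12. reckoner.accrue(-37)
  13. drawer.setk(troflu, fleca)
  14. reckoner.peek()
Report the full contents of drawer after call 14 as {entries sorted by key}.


Answer: {jokope=dub, kupig=509, potri=-17039/5538, troflu=fleca}

Derivation:
Step: reckoner.minus[x='38']
Result: -38
Step: drawer.setk[k='troflu'; v='-429']
Result: nil
Step: reckoner.load[x='71']
Result: 71
Step: reckoner.upend[]
Result: 1/71
Step: reckoner.minus[x='22/13']
Result: -1549/923
Step: reckoner.quotient[x='6/11']
Result: -17039/5538
Step: drawer.setk[k='potri'; v='@prev']
Result: nil
Step: drawer.setk[k='kupig'; v='509']
Result: nil
Step: reckoner.negate[]
Result: 17039/5538
Step: drawer.setk[k='jokope'; v='481']
Result: nil
Step: drawer.setk[k='jokope'; v='dub']
Result: 481
Step: reckoner.accrue[x='-37']
Result: -187867/5538
Step: drawer.setk[k='troflu'; v='fleca']
Result: -429
Step: reckoner.peek[]
Result: -187867/5538


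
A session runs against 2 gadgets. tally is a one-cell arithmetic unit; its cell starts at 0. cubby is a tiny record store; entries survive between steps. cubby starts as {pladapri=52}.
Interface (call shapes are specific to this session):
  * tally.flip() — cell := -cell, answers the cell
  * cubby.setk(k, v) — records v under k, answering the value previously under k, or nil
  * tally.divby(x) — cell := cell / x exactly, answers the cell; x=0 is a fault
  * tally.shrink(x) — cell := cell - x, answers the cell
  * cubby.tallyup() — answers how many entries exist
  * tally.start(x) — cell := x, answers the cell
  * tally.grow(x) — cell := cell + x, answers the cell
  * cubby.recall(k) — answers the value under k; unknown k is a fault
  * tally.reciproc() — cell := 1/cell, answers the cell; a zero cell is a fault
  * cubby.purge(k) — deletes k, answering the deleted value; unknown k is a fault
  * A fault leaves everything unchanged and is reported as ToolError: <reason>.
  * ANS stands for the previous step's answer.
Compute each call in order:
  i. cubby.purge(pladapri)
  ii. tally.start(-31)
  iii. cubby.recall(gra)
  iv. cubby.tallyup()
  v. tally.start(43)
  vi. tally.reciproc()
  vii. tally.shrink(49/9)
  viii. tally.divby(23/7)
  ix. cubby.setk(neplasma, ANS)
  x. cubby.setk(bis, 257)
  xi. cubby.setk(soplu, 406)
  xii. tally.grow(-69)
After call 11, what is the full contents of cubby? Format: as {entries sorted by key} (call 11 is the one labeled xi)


Answer: {bis=257, neplasma=-14686/8901, soplu=406}

Derivation:
I call cubby.purge passing k=pladapri, yielding 52.
Now I run tally.start passing x=-31, → -31.
Then cubby.recall passing k=gra, — result: ToolError: no such key gra.
Next I call cubby.tallyup(), and see 0.
Then tally.start passing x=43, and get 43.
I invoke tally.reciproc, — result: 1/43.
Then tally.shrink passing x=49/9, yielding -2098/387.
Using tally.divby passing x=23/7, which returns -14686/8901.
I use cubby.setk passing k=neplasma, v=ANS: nil.
Now I run cubby.setk passing k=bis, v=257, and see nil.
Next I call cubby.setk passing k=soplu, v=406: nil.
I call tally.grow passing x=-69, and see -628855/8901.


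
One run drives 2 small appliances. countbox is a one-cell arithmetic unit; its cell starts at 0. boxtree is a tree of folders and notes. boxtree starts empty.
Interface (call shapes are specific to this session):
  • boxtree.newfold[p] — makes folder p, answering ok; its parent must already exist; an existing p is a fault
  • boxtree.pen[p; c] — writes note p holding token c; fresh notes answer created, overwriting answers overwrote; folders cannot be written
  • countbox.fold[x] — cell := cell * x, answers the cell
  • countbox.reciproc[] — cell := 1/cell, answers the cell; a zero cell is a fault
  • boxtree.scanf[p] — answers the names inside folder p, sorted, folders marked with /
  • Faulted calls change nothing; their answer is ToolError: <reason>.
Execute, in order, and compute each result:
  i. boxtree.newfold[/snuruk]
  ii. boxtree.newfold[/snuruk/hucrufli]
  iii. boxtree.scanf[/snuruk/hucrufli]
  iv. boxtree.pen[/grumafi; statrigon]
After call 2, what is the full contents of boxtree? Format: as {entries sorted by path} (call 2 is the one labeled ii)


Answer: {snuruk/, snuruk/hucrufli/}

Derivation:
! newfold(p='/snuruk') : ok
! newfold(p='/snuruk/hucrufli') : ok
! scanf(p='/snuruk/hucrufli') : []
! pen(p='/grumafi', c='statrigon') : created
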